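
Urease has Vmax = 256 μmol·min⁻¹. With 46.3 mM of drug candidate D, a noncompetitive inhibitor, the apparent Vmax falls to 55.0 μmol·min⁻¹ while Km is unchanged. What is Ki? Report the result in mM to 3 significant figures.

12.7 mM

Noncompetitive: Vmax,app = Vmax/α with α = 1 + [I]/Ki.
α = Vmax/Vmax,app = 256/55.0 = 4.655.
Ki = [I]/(α − 1) = 46.3/3.655 = 12.7 mM.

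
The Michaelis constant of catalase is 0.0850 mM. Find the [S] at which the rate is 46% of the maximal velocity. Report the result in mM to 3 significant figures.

0.0724 mM

v/Vmax = [S]/(Km+[S]) = 0.46, so [S] = Km·0.46/(1 − 0.46) = 0.0850 × 0.8519.
[S] = 0.0724 mM.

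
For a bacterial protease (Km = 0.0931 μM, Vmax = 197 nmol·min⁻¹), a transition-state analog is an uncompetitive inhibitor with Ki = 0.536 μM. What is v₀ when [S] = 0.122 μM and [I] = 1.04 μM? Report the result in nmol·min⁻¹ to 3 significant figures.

53.2 nmol·min⁻¹

With α = 1 + [I]/Ki = 1 + 1.04/0.536 = 2.940, the uncompetitive rate law is v = (Vmax/α)·[S] / (Km/α + [S]).
v = (197/2.940)×0.122 / (0.0931/2.940 + 0.122) = 8.174/0.1537 = 53.2 nmol·min⁻¹.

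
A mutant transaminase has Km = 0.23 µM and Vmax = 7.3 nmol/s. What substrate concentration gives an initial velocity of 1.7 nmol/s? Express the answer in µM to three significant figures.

0.0698 µM

Rearranging v = Vmax[S]/(Km+[S]) gives [S] = Km·v/(Vmax − v).
[S] = 0.23 × 1.7 / (7.3 − 1.7) = 0.3910/5.600 = 0.0698 µM.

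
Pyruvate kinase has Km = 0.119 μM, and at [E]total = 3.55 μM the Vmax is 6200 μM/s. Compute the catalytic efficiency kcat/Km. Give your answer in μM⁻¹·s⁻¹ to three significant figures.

kcat = Vmax/[E]total = 6200/3.55 = 1750 s⁻¹.
kcat/Km = 1750/0.119 = 14700 μM⁻¹·s⁻¹.

14700 μM⁻¹·s⁻¹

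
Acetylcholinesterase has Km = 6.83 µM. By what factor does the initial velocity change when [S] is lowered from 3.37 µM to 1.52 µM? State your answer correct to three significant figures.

0.551

The fractional saturations are [S]/(Km+[S]) = 3.37/10.20 = 0.3304 and 1.52/8.350 = 0.1820.
v₂/v₁ is just their ratio: 0.1820/0.3304 = 0.551.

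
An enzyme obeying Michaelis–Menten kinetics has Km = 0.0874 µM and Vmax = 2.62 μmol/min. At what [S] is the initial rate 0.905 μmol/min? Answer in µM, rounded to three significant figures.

0.0461 µM

Rearranging v = Vmax[S]/(Km+[S]) gives [S] = Km·v/(Vmax − v).
[S] = 0.0874 × 0.905 / (2.62 − 0.905) = 0.07910/1.715 = 0.0461 µM.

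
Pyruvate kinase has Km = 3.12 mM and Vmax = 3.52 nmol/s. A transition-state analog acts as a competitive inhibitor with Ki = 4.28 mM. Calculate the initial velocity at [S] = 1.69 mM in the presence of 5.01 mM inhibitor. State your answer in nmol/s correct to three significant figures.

0.703 nmol/s

With α = 1 + [I]/Ki = 1 + 5.01/4.28 = 2.171, the competitive rate law is v = Vmax[S] / (αKm + [S]).
v = 3.52×1.69 / (2.171×3.12 + 1.69) = 5.949/8.462 = 0.703 nmol/s.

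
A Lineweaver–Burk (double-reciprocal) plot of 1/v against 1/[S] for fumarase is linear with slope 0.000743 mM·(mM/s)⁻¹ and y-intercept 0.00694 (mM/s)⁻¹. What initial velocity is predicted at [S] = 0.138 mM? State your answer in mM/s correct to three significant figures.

81.1 mM/s

The y-intercept is 1/Vmax, so Vmax = 1/0.00694 = 144 mM/s.
The slope is Km/Vmax, so Km = 0.000743 × 144 = 0.107 mM.
Then v = 144 × 0.138/(0.107 + 0.138) = 81.1 mM/s.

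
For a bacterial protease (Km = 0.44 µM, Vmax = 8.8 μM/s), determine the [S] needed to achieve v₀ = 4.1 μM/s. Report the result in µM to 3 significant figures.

0.384 µM

Rearranging v = Vmax[S]/(Km+[S]) gives [S] = Km·v/(Vmax − v).
[S] = 0.44 × 4.1 / (8.8 − 4.1) = 1.804/4.700 = 0.384 µM.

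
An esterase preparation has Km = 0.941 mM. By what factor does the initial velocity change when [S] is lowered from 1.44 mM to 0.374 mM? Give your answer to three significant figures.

0.470

The fractional saturations are [S]/(Km+[S]) = 1.44/2.381 = 0.6048 and 0.374/1.315 = 0.2844.
v₂/v₁ is just their ratio: 0.2844/0.6048 = 0.470.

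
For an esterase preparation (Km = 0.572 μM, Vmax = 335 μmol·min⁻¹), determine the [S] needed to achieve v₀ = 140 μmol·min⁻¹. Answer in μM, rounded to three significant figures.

0.411 μM

Rearranging v = Vmax[S]/(Km+[S]) gives [S] = Km·v/(Vmax − v).
[S] = 0.572 × 140 / (335 − 140) = 80.08/195.0 = 0.411 μM.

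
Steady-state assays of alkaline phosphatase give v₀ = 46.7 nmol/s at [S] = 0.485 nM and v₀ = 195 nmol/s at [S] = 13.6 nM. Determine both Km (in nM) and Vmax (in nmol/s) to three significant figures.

From v = Vmax[S]/(Km+[S]), each point gives Vmax = v(Km+[S])/[S].
Equating: 46.7(Km+0.485)/0.485 = 195(Km+13.6)/13.6.
96.29·Km + 46.7 = 14.34·Km + 195, so (96.29 − 14.34)·Km = 195 − 46.7.
Km = 148.3/81.95 = 1.81 nM; then Vmax = 46.7(1.81+0.485)/0.485 = 221 nmol/s.

Km = 1.81 nM; Vmax = 221 nmol/s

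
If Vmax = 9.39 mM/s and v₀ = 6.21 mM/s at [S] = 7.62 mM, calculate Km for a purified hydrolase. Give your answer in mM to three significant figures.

3.90 mM

From v = Vmax[S]/(Km+[S]), Km = [S](Vmax − v)/v.
Km = 7.62 × (9.39 − 6.21) / 6.21 = 24.23/6.21 = 3.90 mM.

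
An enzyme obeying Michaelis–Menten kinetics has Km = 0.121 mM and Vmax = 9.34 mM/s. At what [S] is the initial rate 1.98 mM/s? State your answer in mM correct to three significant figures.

The required fractional saturation is v/Vmax = 1.98/9.34 = 0.2120.
Then [S]/(Km+[S]) = 0.2120 ⇒ [S] = 0.121 × 0.2120/(1 − 0.2120) = 0.0326 mM.

0.0326 mM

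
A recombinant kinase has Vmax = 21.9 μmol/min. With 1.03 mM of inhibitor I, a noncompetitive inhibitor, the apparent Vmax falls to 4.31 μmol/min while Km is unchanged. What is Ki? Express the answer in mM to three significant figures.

0.252 mM

Noncompetitive: Vmax,app = Vmax/α with α = 1 + [I]/Ki.
α = Vmax/Vmax,app = 21.9/4.31 = 5.081.
Since α = 1 + [I]/Ki, [I]/Ki = 5.081 − 1 = 4.081 and Ki = 1.03/4.081 = 0.252 mM.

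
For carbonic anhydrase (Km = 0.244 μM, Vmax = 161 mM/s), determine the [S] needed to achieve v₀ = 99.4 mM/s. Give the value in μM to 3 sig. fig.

Rearranging v = Vmax[S]/(Km+[S]) gives [S] = Km·v/(Vmax − v).
[S] = 0.244 × 99.4 / (161 − 99.4) = 24.25/61.60 = 0.394 μM.

0.394 μM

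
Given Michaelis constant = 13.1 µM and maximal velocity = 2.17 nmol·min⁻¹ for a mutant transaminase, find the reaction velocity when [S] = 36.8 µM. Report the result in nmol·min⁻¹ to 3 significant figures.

1.60 nmol·min⁻¹

[S]/(Km+[S]) = 36.8/49.90 = 0.7375, the fractional saturation.
v = 0.7375 × Vmax = 0.7375 × 2.17 = 1.60 nmol·min⁻¹.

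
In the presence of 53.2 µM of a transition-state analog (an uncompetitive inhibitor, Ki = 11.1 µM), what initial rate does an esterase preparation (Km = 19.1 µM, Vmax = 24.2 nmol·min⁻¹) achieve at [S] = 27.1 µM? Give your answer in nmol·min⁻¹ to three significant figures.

3.72 nmol·min⁻¹

α = 1 + [I]/Ki = 1 + 53.2/11.1 = 5.793.
For an uncompetitive inhibitor, both parameters are divided by α, giving Vmax/α and Km/α: Km,app = 3.30 µM, Vmax,app = 4.18 nmol·min⁻¹.
v = Vmax,app·[S]/(Km,app + [S]) = 4.18 × 27.1/(3.30 + 27.1) = 3.72 nmol·min⁻¹.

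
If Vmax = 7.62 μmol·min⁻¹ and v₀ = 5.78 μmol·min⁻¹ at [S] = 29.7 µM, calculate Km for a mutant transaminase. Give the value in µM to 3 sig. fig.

v/Vmax = 5.78/7.62 = 0.7585 = [S]/(Km+[S]).
So Km + [S] = [S]/0.7585 = 39.15 µM, giving Km = 39.15 − 29.7 = 9.45 µM.

9.45 µM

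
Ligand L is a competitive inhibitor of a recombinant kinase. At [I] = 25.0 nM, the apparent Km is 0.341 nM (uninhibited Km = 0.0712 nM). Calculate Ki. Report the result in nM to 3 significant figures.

6.60 nM

Competitive: Km,app = α·Km with α = 1 + [I]/Ki.
α = Km,app/Km = 0.341/0.0712 = 4.789.
Since α = 1 + [I]/Ki, [I]/Ki = 4.789 − 1 = 3.789 and Ki = 25.0/3.789 = 6.60 nM.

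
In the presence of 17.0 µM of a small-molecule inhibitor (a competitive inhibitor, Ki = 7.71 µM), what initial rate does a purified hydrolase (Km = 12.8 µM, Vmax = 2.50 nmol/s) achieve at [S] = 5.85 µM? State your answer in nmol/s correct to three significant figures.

With α = 1 + [I]/Ki = 1 + 17.0/7.71 = 3.205, the competitive rate law is v = Vmax[S] / (αKm + [S]).
v = 2.50×5.85 / (3.205×12.8 + 5.85) = 14.62/46.87 = 0.312 nmol/s.

0.312 nmol/s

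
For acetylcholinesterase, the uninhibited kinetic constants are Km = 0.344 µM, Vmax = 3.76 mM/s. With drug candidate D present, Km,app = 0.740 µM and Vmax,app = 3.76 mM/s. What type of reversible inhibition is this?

Km increases (0.344 → 0.740 µM) while Vmax is unchanged — the hallmark of competitive inhibition.

competitive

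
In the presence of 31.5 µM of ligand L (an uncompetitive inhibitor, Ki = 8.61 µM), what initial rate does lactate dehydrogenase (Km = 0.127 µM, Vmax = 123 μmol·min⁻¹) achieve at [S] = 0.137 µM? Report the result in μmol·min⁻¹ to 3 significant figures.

22.0 μmol·min⁻¹

α = 1 + [I]/Ki = 1 + 31.5/8.61 = 4.659.
For an uncompetitive inhibitor, both parameters are divided by α, giving Vmax/α and Km/α: Km,app = 0.0273 µM, Vmax,app = 26.4 μmol·min⁻¹.
v = Vmax,app·[S]/(Km,app + [S]) = 26.4 × 0.137/(0.0273 + 0.137) = 22.0 μmol·min⁻¹.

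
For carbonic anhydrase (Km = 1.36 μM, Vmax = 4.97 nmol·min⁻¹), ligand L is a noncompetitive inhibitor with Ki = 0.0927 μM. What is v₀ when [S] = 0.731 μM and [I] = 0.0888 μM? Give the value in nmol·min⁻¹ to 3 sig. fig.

0.887 nmol·min⁻¹

α = 1 + [I]/Ki = 1 + 0.0888/0.0927 = 1.958.
For a noncompetitive inhibitor, Vmax is reduced to Vmax/α while Km is unchanged: Km,app = 1.36 μM, Vmax,app = 2.54 nmol·min⁻¹.
v = Vmax,app·[S]/(Km,app + [S]) = 2.54 × 0.731/(1.36 + 0.731) = 0.887 nmol·min⁻¹.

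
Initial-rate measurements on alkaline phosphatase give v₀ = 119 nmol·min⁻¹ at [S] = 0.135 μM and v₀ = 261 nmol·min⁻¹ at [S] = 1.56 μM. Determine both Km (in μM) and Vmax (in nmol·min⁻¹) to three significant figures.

In reciprocal form, 1/v = (Km/Vmax)·(1/[S]) + 1/Vmax. The two points give (1/[S], 1/v) = (7.407, 0.008403) and (0.6410, 0.003831).
Slope = (0.008403 − 0.003831)/(7.407 − 0.6410) = 0.0006757; intercept = 0.008403 − 0.0006757×7.407 = 0.003398.
Vmax = 1/intercept = 294 nmol·min⁻¹; Km = slope × Vmax = 0.0006757 × 294 = 0.199 μM.

Km = 0.199 μM; Vmax = 294 nmol·min⁻¹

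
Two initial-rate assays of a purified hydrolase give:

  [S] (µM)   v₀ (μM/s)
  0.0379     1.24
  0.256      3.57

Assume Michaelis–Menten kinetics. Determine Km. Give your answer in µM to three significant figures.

In reciprocal form, 1/v = (Km/Vmax)·(1/[S]) + 1/Vmax. The two points give (1/[S], 1/v) = (26.39, 0.8065) and (3.906, 0.2801).
Slope = (0.8065 − 0.2801)/(26.39 − 3.906) = 0.02341; intercept = 0.8065 − 0.02341×26.39 = 0.1886.
Vmax = 1/intercept = 5.30 μM/s; Km = slope × Vmax = 0.02341 × 5.30 = 0.124 µM.

0.124 µM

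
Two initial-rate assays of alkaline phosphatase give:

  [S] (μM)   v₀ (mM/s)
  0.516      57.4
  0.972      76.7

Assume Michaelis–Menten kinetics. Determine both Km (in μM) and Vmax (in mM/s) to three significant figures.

Km = 0.597 μM; Vmax = 124 mM/s

From v = Vmax[S]/(Km+[S]), each point gives Vmax = v(Km+[S])/[S].
Equating: 57.4(Km+0.516)/0.516 = 76.7(Km+0.972)/0.972.
111.2·Km + 57.4 = 78.91·Km + 76.7, so (111.2 − 78.91)·Km = 76.7 − 57.4.
Km = 19.30/32.33 = 0.597 μM; then Vmax = 57.4(0.597+0.516)/0.516 = 124 mM/s.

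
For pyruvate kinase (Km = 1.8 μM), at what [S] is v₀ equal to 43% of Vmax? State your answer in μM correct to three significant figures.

1.36 μM

v/Vmax = [S]/(Km+[S]) = 0.43, so [S] = Km·0.43/(1 − 0.43) = 1.8 × 0.7544.
[S] = 1.36 μM.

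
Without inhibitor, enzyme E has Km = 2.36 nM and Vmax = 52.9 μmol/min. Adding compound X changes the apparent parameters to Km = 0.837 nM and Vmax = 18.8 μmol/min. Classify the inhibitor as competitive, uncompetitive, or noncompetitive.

uncompetitive

Both Km and Vmax decrease by the same factor (~2.82-fold) — characteristic of uncompetitive inhibition.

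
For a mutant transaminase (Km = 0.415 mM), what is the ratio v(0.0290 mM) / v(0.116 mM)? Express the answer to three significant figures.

The fractional saturations are [S]/(Km+[S]) = 0.116/0.5310 = 0.2185 and 0.0290/0.4440 = 0.06532.
v₂/v₁ is just their ratio: 0.06532/0.2185 = 0.299.

0.299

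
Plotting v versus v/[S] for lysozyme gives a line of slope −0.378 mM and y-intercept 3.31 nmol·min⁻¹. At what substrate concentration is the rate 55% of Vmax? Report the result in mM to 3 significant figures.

0.462 mM

The Eadie–Hofstee slope gives Km = 0.378 mM (slope = −Km).
v/Vmax = [S]/(Km+[S]) = 0.55 ⇒ [S] = Km·0.55/(1−0.55) = 0.378 × 1.222 = 0.462 mM.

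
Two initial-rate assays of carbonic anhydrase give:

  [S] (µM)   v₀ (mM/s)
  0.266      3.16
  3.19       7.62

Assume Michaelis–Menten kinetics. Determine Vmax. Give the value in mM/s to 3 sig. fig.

In reciprocal form, 1/v = (Km/Vmax)·(1/[S]) + 1/Vmax. The two points give (1/[S], 1/v) = (3.759, 0.3165) and (0.3135, 0.1312).
Slope = (0.3165 − 0.1312)/(3.759 − 0.3135) = 0.05375; intercept = 0.3165 − 0.05375×3.759 = 0.1144.
Vmax = 1/intercept = 8.74 mM/s; Km = slope × Vmax = 0.05375 × 8.74 = 0.470 µM.

8.74 mM/s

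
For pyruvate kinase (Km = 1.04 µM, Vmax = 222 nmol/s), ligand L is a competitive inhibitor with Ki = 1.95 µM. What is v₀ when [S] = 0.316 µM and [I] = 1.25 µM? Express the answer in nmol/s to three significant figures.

α = 1 + [I]/Ki = 1 + 1.25/1.95 = 1.641.
For a competitive inhibitor, Vmax is unchanged and the apparent Km becomes α·Km: Km,app = 1.71 µM, Vmax,app = 222 nmol/s.
v = Vmax,app·[S]/(Km,app + [S]) = 222 × 0.316/(1.71 + 0.316) = 34.7 nmol/s.

34.7 nmol/s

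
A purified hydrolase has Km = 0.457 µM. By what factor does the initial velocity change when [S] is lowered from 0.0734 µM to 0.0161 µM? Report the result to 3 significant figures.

0.246

Since Vmax cancels, v₂/v₁ = [S]₂(Km+[S]₁) / [S]₁(Km+[S]₂).
= 0.0161×(0.457+0.0734) / (0.0734×(0.457+0.0161)) = 0.008539/0.03473 = 0.246.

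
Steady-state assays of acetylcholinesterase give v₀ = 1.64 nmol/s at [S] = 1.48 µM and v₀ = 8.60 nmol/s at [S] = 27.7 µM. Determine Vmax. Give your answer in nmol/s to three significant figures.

11.3 nmol/s

In reciprocal form, 1/v = (Km/Vmax)·(1/[S]) + 1/Vmax. The two points give (1/[S], 1/v) = (0.6757, 0.6098) and (0.03610, 0.1163).
Slope = (0.6098 − 0.1163)/(0.6757 − 0.03610) = 0.7716; intercept = 0.6098 − 0.7716×0.6757 = 0.08842.
Vmax = 1/intercept = 11.3 nmol/s; Km = slope × Vmax = 0.7716 × 11.3 = 8.73 µM.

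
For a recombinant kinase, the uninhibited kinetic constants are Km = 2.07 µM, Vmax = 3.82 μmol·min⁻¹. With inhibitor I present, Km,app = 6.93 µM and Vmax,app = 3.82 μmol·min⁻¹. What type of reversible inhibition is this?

competitive

Km increases (2.07 → 6.93 µM) while Vmax is unchanged — the hallmark of competitive inhibition.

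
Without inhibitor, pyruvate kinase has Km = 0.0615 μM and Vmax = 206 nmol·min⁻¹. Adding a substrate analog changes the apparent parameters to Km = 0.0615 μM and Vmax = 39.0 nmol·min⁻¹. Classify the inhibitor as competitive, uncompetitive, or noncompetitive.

noncompetitive

Vmax decreases (206 → 39.0 nmol·min⁻¹) while Km is unchanged — pure noncompetitive inhibition.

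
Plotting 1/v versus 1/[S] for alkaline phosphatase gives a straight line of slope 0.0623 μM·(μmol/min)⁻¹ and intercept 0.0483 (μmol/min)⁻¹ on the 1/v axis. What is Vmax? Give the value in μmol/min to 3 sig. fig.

20.7 μmol/min

The y-intercept of a Lineweaver–Burk plot equals 1/Vmax, so Vmax = 1/0.0483 = 20.7 μmol/min.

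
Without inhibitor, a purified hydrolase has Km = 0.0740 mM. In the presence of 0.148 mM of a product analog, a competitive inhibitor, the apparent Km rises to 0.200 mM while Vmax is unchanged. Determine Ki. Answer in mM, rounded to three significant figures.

Competitive: Km,app = α·Km with α = 1 + [I]/Ki.
α = Km,app/Km = 0.200/0.0740 = 2.703.
Ki = [I]/(α − 1) = 0.148/1.703 = 0.0869 mM.

0.0869 mM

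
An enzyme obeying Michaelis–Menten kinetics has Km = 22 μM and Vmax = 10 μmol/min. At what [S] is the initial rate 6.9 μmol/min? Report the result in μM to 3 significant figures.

49.0 μM

The required fractional saturation is v/Vmax = 6.9/10 = 0.6900.
Then [S]/(Km+[S]) = 0.6900 ⇒ [S] = 22 × 0.6900/(1 − 0.6900) = 49.0 μM.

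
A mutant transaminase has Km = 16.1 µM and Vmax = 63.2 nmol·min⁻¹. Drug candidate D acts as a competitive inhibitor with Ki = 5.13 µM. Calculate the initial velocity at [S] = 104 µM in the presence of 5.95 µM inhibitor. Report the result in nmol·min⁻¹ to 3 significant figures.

47.4 nmol·min⁻¹

α = 1 + [I]/Ki = 1 + 5.95/5.13 = 2.160.
For a competitive inhibitor, Vmax is unchanged and the apparent Km becomes α·Km: Km,app = 34.8 µM, Vmax,app = 63.2 nmol·min⁻¹.
v = Vmax,app·[S]/(Km,app + [S]) = 63.2 × 104/(34.8 + 104) = 47.4 nmol·min⁻¹.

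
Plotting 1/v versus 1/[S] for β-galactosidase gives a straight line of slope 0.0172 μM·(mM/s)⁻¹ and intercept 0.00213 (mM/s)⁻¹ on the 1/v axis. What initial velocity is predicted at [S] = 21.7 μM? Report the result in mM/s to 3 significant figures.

342 mM/s

The y-intercept is 1/Vmax, so Vmax = 1/0.00213 = 469 mM/s.
The slope is Km/Vmax, so Km = 0.0172 × 469 = 8.08 μM.
Then v = 469 × 21.7/(8.08 + 21.7) = 342 mM/s.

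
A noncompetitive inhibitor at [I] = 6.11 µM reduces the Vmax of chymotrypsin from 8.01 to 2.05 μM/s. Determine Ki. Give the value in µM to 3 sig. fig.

Noncompetitive: Vmax,app = Vmax/α with α = 1 + [I]/Ki.
α = Vmax/Vmax,app = 8.01/2.05 = 3.907.
Ki = [I]/(α − 1) = 6.11/2.907 = 2.10 µM.

2.10 µM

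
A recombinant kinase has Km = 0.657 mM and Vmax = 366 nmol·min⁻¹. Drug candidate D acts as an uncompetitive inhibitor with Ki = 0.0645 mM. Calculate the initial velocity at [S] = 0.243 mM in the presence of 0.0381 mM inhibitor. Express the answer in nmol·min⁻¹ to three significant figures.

α = 1 + [I]/Ki = 1 + 0.0381/0.0645 = 1.591.
For an uncompetitive inhibitor, both parameters are divided by α, giving Vmax/α and Km/α: Km,app = 0.413 mM, Vmax,app = 230 nmol·min⁻¹.
v = Vmax,app·[S]/(Km,app + [S]) = 230 × 0.243/(0.413 + 0.243) = 85.2 nmol·min⁻¹.

85.2 nmol·min⁻¹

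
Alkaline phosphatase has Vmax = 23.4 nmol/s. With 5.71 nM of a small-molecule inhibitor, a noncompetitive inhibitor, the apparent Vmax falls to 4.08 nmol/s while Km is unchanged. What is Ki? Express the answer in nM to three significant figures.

Noncompetitive: Vmax,app = Vmax/α with α = 1 + [I]/Ki.
α = Vmax/Vmax,app = 23.4/4.08 = 5.735.
Since α = 1 + [I]/Ki, [I]/Ki = 5.735 − 1 = 4.735 and Ki = 5.71/4.735 = 1.21 nM.

1.21 nM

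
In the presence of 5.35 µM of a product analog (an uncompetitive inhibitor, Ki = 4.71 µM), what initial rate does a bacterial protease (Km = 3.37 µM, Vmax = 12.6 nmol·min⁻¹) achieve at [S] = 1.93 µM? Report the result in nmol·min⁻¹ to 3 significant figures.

3.25 nmol·min⁻¹

α = 1 + [I]/Ki = 1 + 5.35/4.71 = 2.136.
For an uncompetitive inhibitor, both parameters are divided by α, giving Vmax/α and Km/α: Km,app = 1.58 µM, Vmax,app = 5.90 nmol·min⁻¹.
v = Vmax,app·[S]/(Km,app + [S]) = 5.90 × 1.93/(1.58 + 1.93) = 3.25 nmol·min⁻¹.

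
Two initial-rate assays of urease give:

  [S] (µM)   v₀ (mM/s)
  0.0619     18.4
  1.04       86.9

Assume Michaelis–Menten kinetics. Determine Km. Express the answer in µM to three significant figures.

0.321 µM

From v = Vmax[S]/(Km+[S]), each point gives Vmax = v(Km+[S])/[S].
Equating: 18.4(Km+0.0619)/0.0619 = 86.9(Km+1.04)/1.04.
297.3·Km + 18.4 = 83.56·Km + 86.9, so (297.3 − 83.56)·Km = 86.9 − 18.4.
Km = 68.50/213.7 = 0.321 µM; then Vmax = 18.4(0.321+0.0619)/0.0619 = 114 mM/s.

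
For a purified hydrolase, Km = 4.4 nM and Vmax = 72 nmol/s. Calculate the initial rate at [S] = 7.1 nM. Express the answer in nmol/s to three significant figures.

44.5 nmol/s

[S]/(Km+[S]) = 7.1/11.50 = 0.6174, the fractional saturation.
v = 0.6174 × Vmax = 0.6174 × 72 = 44.5 nmol/s.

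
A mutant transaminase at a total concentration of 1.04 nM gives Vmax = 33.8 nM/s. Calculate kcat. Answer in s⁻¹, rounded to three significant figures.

32.5 s⁻¹

kcat = Vmax/[E]total = 33.8 nM/s / 1.04 nM = 32.5 s⁻¹.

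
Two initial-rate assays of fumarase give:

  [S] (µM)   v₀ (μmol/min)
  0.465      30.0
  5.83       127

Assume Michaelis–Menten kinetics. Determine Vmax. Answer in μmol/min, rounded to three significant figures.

From v = Vmax[S]/(Km+[S]), each point gives Vmax = v(Km+[S])/[S].
Equating: 30.0(Km+0.465)/0.465 = 127(Km+5.83)/5.83.
64.52·Km + 30.0 = 21.78·Km + 127, so (64.52 − 21.78)·Km = 127 − 30.0.
Km = 97.00/42.73 = 2.27 µM; then Vmax = 30.0(2.27+0.465)/0.465 = 176 μmol/min.

176 μmol/min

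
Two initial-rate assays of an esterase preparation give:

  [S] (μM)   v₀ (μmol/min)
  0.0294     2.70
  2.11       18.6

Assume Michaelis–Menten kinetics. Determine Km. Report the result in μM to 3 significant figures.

0.192 μM

In reciprocal form, 1/v = (Km/Vmax)·(1/[S]) + 1/Vmax. The two points give (1/[S], 1/v) = (34.01, 0.3704) and (0.4739, 0.05376).
Slope = (0.3704 − 0.05376)/(34.01 − 0.4739) = 0.009440; intercept = 0.3704 − 0.009440×34.01 = 0.04929.
Vmax = 1/intercept = 20.3 μmol/min; Km = slope × Vmax = 0.009440 × 20.3 = 0.192 μM.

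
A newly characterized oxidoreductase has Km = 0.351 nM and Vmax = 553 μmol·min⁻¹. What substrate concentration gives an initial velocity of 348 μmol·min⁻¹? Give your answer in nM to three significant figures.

0.596 nM

The required fractional saturation is v/Vmax = 348/553 = 0.6293.
Then [S]/(Km+[S]) = 0.6293 ⇒ [S] = 0.351 × 0.6293/(1 − 0.6293) = 0.596 nM.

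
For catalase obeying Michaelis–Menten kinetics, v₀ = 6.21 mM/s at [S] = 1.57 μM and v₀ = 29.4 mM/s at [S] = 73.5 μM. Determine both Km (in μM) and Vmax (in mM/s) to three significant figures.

In reciprocal form, 1/v = (Km/Vmax)·(1/[S]) + 1/Vmax. The two points give (1/[S], 1/v) = (0.6369, 0.1610) and (0.01361, 0.03401).
Slope = (0.1610 − 0.03401)/(0.6369 − 0.01361) = 0.2038; intercept = 0.1610 − 0.2038×0.6369 = 0.03124.
Vmax = 1/intercept = 32.0 mM/s; Km = slope × Vmax = 0.2038 × 32.0 = 6.52 μM.

Km = 6.52 μM; Vmax = 32.0 mM/s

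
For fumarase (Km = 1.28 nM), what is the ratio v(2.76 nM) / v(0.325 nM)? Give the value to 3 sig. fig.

3.37

Since Vmax cancels, v₂/v₁ = [S]₂(Km+[S]₁) / [S]₁(Km+[S]₂).
= 2.76×(1.28+0.325) / (0.325×(1.28+2.76)) = 4.430/1.313 = 3.37.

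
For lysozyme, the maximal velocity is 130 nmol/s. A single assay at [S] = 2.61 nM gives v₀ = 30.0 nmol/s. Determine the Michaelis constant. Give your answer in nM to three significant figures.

8.70 nM

From v = Vmax[S]/(Km+[S]), Km = [S](Vmax − v)/v.
Km = 2.61 × (130 − 30.0) / 30.0 = 261.0/30.0 = 8.70 nM.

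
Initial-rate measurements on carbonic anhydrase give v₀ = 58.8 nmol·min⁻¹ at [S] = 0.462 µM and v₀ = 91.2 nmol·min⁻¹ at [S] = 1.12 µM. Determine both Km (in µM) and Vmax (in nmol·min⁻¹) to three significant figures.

Km = 0.707 µM; Vmax = 149 nmol·min⁻¹

In reciprocal form, 1/v = (Km/Vmax)·(1/[S]) + 1/Vmax. The two points give (1/[S], 1/v) = (2.165, 0.01701) and (0.8929, 0.01096).
Slope = (0.01701 − 0.01096)/(2.165 − 0.8929) = 0.004751; intercept = 0.01701 − 0.004751×2.165 = 0.006723.
Vmax = 1/intercept = 149 nmol·min⁻¹; Km = slope × Vmax = 0.004751 × 149 = 0.707 µM.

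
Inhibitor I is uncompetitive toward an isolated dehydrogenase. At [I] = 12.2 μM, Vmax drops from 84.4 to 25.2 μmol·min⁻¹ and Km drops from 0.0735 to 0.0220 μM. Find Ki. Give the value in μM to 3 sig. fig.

5.19 μM

Uncompetitive: Vmax,app = Vmax/α (and Km,app = Km/α) with α = 1 + [I]/Ki.
α = Vmax/Vmax,app = 84.4/25.2 = 3.349.
Ki = [I]/(α − 1) = 12.2/2.349 = 5.19 μM.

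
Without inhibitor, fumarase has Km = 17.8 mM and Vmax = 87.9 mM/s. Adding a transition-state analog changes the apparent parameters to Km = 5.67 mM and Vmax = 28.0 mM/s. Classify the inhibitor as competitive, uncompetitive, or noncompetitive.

uncompetitive

Both Km and Vmax decrease by the same factor (~3.14-fold) — characteristic of uncompetitive inhibition.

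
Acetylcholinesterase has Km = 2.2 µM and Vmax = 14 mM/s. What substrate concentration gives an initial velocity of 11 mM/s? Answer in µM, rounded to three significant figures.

8.07 µM

Rearranging v = Vmax[S]/(Km+[S]) gives [S] = Km·v/(Vmax − v).
[S] = 2.2 × 11 / (14 − 11) = 24.20/3.000 = 8.07 µM.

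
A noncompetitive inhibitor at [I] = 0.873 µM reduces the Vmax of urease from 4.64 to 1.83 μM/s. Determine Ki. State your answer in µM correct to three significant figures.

0.569 µM

Noncompetitive: Vmax,app = Vmax/α with α = 1 + [I]/Ki.
α = Vmax/Vmax,app = 4.64/1.83 = 2.536.
Since α = 1 + [I]/Ki, [I]/Ki = 2.536 − 1 = 1.536 and Ki = 0.873/1.536 = 0.569 µM.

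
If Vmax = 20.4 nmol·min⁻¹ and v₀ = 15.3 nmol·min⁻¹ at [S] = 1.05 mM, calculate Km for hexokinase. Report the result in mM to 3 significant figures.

0.350 mM

v/Vmax = 15.3/20.4 = 0.7500 = [S]/(Km+[S]).
So Km + [S] = [S]/0.7500 = 1.400 mM, giving Km = 1.400 − 1.05 = 0.350 mM.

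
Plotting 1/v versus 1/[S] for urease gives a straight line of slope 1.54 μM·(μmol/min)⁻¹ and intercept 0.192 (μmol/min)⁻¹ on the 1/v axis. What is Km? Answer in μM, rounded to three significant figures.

8.02 μM

y-intercept = 1/Vmax ⇒ Vmax = 5.21 μmol/min; slope = Km/Vmax ⇒ Km = slope × Vmax.
Km = 1.54 × 5.21 = 8.02 μM.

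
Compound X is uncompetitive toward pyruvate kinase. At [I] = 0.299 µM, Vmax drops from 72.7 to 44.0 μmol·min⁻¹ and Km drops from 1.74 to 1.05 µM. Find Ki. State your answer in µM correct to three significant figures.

0.458 µM

Uncompetitive: Vmax,app = Vmax/α (and Km,app = Km/α) with α = 1 + [I]/Ki.
α = Vmax/Vmax,app = 72.7/44.0 = 1.652.
Ki = [I]/(α − 1) = 0.299/0.6523 = 0.458 µM.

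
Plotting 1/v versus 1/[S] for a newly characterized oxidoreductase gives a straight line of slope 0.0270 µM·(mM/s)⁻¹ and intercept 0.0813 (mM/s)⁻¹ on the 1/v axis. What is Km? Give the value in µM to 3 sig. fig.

0.332 µM

y-intercept = 1/Vmax ⇒ Vmax = 12.3 mM/s; slope = Km/Vmax ⇒ Km = slope × Vmax.
Km = 0.0270 × 12.3 = 0.332 µM.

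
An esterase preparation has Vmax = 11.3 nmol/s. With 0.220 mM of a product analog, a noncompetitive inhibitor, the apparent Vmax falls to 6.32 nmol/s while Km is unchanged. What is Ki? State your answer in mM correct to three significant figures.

0.279 mM

Noncompetitive: Vmax,app = Vmax/α with α = 1 + [I]/Ki.
α = Vmax/Vmax,app = 11.3/6.32 = 1.788.
Ki = [I]/(α − 1) = 0.220/0.7880 = 0.279 mM.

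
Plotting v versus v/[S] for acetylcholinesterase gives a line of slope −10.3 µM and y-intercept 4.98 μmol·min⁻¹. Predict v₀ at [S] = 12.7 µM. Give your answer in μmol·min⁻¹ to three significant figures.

2.75 μmol·min⁻¹

In the Eadie–Hofstee form v = Vmax − Km·(v/[S]), the slope is −Km and the intercept is Vmax, so Km = 10.3 µM and Vmax = 4.98 μmol·min⁻¹.
v = 4.98 × 12.7/(10.3 + 12.7) = 2.75 μmol·min⁻¹.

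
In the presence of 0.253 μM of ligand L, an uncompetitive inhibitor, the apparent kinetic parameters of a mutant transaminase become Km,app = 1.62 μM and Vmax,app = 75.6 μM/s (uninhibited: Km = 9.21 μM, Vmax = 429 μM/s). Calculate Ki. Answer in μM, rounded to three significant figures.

0.0541 μM

Uncompetitive: Vmax,app = Vmax/α (and Km,app = Km/α) with α = 1 + [I]/Ki.
α = Vmax/Vmax,app = 429/75.6 = 5.675.
Ki = [I]/(α − 1) = 0.253/4.675 = 0.0541 μM.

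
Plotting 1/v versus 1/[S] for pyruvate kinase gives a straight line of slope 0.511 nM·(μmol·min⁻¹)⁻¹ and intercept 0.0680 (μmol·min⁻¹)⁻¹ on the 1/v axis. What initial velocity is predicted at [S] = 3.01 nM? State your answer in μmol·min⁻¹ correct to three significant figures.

The y-intercept is 1/Vmax, so Vmax = 1/0.0680 = 14.7 μmol·min⁻¹.
The slope is Km/Vmax, so Km = 0.511 × 14.7 = 7.51 nM.
Then v = 14.7 × 3.01/(7.51 + 3.01) = 4.21 μmol·min⁻¹.

4.21 μmol·min⁻¹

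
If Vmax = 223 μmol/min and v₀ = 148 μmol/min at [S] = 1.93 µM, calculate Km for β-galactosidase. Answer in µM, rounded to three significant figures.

From v = Vmax[S]/(Km+[S]), Km = [S](Vmax − v)/v.
Km = 1.93 × (223 − 148) / 148 = 144.8/148 = 0.978 µM.

0.978 µM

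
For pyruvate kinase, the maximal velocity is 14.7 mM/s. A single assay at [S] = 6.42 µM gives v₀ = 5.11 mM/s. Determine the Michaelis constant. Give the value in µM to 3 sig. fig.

v/Vmax = 5.11/14.7 = 0.3476 = [S]/(Km+[S]).
So Km + [S] = [S]/0.3476 = 18.47 µM, giving Km = 18.47 − 6.42 = 12.0 µM.

12.0 µM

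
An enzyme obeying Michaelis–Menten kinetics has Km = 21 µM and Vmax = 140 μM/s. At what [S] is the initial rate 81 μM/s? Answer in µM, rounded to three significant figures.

The required fractional saturation is v/Vmax = 81/140 = 0.5786.
Then [S]/(Km+[S]) = 0.5786 ⇒ [S] = 21 × 0.5786/(1 − 0.5786) = 28.8 µM.

28.8 µM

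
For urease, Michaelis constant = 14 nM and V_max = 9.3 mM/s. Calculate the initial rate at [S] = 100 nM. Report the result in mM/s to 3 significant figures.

v = Vmax·[S]/(Km + [S]) = 9.3 × 100 / (14 + 100)
  = 930.0 / 114.0 = 8.16 mM/s.

8.16 mM/s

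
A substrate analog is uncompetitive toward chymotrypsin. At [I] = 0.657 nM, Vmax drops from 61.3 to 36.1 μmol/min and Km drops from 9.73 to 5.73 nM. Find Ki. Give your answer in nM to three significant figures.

Uncompetitive: Vmax,app = Vmax/α (and Km,app = Km/α) with α = 1 + [I]/Ki.
α = Vmax/Vmax,app = 61.3/36.1 = 1.698.
Ki = [I]/(α − 1) = 0.657/0.6981 = 0.941 nM.

0.941 nM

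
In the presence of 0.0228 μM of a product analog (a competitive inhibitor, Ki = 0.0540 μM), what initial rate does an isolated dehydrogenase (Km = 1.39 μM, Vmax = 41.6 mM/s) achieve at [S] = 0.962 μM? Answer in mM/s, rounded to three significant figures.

With α = 1 + [I]/Ki = 1 + 0.0228/0.0540 = 1.422, the competitive rate law is v = Vmax[S] / (αKm + [S]).
v = 41.6×0.962 / (1.422×1.39 + 0.962) = 40.02/2.939 = 13.6 mM/s.

13.6 mM/s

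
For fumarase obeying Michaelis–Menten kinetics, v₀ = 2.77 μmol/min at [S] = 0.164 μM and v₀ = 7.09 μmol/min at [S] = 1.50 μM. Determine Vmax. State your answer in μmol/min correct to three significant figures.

From v = Vmax[S]/(Km+[S]), each point gives Vmax = v(Km+[S])/[S].
Equating: 2.77(Km+0.164)/0.164 = 7.09(Km+1.50)/1.50.
16.89·Km + 2.77 = 4.727·Km + 7.09, so (16.89 − 4.727)·Km = 7.09 − 2.77.
Km = 4.320/12.16 = 0.355 μM; then Vmax = 2.77(0.355+0.164)/0.164 = 8.77 μmol/min.

8.77 μmol/min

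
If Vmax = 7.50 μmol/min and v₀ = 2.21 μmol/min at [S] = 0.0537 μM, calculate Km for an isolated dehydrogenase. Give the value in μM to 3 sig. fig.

0.129 μM

From v = Vmax[S]/(Km+[S]), Km = [S](Vmax − v)/v.
Km = 0.0537 × (7.50 − 2.21) / 2.21 = 0.2841/2.21 = 0.129 μM.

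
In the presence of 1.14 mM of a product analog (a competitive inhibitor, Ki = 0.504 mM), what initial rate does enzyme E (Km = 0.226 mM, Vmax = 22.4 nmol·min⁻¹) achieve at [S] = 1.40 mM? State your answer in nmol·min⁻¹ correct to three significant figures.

With α = 1 + [I]/Ki = 1 + 1.14/0.504 = 3.262, the competitive rate law is v = Vmax[S] / (αKm + [S]).
v = 22.4×1.40 / (3.262×0.226 + 1.40) = 31.36/2.137 = 14.7 nmol·min⁻¹.

14.7 nmol·min⁻¹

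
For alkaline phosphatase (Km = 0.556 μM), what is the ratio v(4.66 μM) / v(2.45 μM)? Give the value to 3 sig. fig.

1.10

Since Vmax cancels, v₂/v₁ = [S]₂(Km+[S]₁) / [S]₁(Km+[S]₂).
= 4.66×(0.556+2.45) / (2.45×(0.556+4.66)) = 14.01/12.78 = 1.10.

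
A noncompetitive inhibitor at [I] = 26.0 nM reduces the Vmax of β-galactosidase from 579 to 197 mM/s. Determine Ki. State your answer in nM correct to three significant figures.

Noncompetitive: Vmax,app = Vmax/α with α = 1 + [I]/Ki.
α = Vmax/Vmax,app = 579/197 = 2.939.
Ki = [I]/(α − 1) = 26.0/1.939 = 13.4 nM.

13.4 nM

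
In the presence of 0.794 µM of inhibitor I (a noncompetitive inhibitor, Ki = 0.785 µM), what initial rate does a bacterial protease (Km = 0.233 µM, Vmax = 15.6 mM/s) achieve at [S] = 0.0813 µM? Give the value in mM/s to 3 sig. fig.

2.01 mM/s

With α = 1 + [I]/Ki = 1 + 0.794/0.785 = 2.011, the noncompetitive rate law is v = (Vmax/α)·[S] / (Km + [S]).
v = (15.6/2.011)×0.0813 / (0.233 + 0.0813) = 0.6305/0.3143 = 2.01 mM/s.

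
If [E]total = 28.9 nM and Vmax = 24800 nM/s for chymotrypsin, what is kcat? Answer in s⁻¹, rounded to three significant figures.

858 s⁻¹

kcat = Vmax/[E]total = 24800 nM/s / 28.9 nM = 858 s⁻¹.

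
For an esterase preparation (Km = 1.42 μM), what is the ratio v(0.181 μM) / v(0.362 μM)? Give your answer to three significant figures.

The fractional saturations are [S]/(Km+[S]) = 0.362/1.782 = 0.2031 and 0.181/1.601 = 0.1131.
v₂/v₁ is just their ratio: 0.1131/0.2031 = 0.557.

0.557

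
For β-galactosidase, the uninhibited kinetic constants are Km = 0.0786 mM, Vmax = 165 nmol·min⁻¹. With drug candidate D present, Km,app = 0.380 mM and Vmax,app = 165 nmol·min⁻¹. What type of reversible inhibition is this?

competitive

Km increases (0.0786 → 0.380 mM) while Vmax is unchanged — the hallmark of competitive inhibition.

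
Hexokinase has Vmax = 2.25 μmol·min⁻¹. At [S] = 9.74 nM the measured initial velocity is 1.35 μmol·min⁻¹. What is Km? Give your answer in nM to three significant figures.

v/Vmax = 1.35/2.25 = 0.6000 = [S]/(Km+[S]).
So Km + [S] = [S]/0.6000 = 16.23 nM, giving Km = 16.23 − 9.74 = 6.49 nM.

6.49 nM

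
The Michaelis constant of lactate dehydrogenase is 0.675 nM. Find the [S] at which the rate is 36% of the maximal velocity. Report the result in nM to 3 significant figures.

v/Vmax = [S]/(Km+[S]) = 0.36, so [S] = Km·0.36/(1 − 0.36) = 0.675 × 0.5625.
[S] = 0.380 nM.

0.380 nM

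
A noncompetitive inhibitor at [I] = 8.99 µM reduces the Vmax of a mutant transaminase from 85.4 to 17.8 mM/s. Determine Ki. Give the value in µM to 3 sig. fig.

2.37 µM

Noncompetitive: Vmax,app = Vmax/α with α = 1 + [I]/Ki.
α = Vmax/Vmax,app = 85.4/17.8 = 4.798.
Ki = [I]/(α − 1) = 8.99/3.798 = 2.37 µM.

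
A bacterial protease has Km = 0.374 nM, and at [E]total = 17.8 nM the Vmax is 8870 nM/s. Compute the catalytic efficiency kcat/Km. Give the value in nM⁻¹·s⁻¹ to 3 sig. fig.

1330 nM⁻¹·s⁻¹

kcat = Vmax/[E]total = 8870/17.8 = 498 s⁻¹.
kcat/Km = 498/0.374 = 1330 nM⁻¹·s⁻¹.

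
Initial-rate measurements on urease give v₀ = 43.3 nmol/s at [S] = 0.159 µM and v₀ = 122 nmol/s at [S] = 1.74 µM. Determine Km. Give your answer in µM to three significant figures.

In reciprocal form, 1/v = (Km/Vmax)·(1/[S]) + 1/Vmax. The two points give (1/[S], 1/v) = (6.289, 0.02309) and (0.5747, 0.008197).
Slope = (0.02309 − 0.008197)/(6.289 − 0.5747) = 0.002607; intercept = 0.02309 − 0.002607×6.289 = 0.006698.
Vmax = 1/intercept = 149 nmol/s; Km = slope × Vmax = 0.002607 × 149 = 0.389 µM.

0.389 µM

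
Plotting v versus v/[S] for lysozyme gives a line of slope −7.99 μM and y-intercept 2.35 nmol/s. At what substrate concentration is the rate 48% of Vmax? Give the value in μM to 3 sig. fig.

7.38 μM

The Eadie–Hofstee slope gives Km = 7.99 μM (slope = −Km).
v/Vmax = [S]/(Km+[S]) = 0.48 ⇒ [S] = Km·0.48/(1−0.48) = 7.99 × 0.9231 = 7.38 μM.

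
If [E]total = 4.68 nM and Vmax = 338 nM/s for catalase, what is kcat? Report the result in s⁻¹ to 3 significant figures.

72.2 s⁻¹

kcat = Vmax/[E]total = 338 nM/s / 4.68 nM = 72.2 s⁻¹.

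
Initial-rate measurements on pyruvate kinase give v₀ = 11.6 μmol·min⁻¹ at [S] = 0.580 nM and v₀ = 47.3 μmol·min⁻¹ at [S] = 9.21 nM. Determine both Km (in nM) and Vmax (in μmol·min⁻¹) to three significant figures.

In reciprocal form, 1/v = (Km/Vmax)·(1/[S]) + 1/Vmax. The two points give (1/[S], 1/v) = (1.724, 0.08621) and (0.1086, 0.02114).
Slope = (0.08621 − 0.02114)/(1.724 − 0.1086) = 0.04027; intercept = 0.08621 − 0.04027×1.724 = 0.01677.
Vmax = 1/intercept = 59.6 μmol·min⁻¹; Km = slope × Vmax = 0.04027 × 59.6 = 2.40 nM.

Km = 2.40 nM; Vmax = 59.6 μmol·min⁻¹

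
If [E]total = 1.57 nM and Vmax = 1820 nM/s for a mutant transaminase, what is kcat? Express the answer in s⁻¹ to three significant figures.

kcat = Vmax/[E]total = 1820 nM/s / 1.57 nM = 1160 s⁻¹.

1160 s⁻¹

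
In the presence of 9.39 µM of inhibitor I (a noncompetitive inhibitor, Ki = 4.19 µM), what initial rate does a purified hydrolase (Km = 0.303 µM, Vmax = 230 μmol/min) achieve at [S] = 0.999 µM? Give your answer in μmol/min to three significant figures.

With α = 1 + [I]/Ki = 1 + 9.39/4.19 = 3.241, the noncompetitive rate law is v = (Vmax/α)·[S] / (Km + [S]).
v = (230/3.241)×0.999 / (0.303 + 0.999) = 70.89/1.302 = 54.4 μmol/min.

54.4 μmol/min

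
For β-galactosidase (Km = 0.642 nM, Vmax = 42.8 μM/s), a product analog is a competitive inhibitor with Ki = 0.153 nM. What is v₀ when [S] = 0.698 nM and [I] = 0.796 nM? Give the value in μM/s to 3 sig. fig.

6.38 μM/s

With α = 1 + [I]/Ki = 1 + 0.796/0.153 = 6.203, the competitive rate law is v = Vmax[S] / (αKm + [S]).
v = 42.8×0.698 / (6.203×0.642 + 0.698) = 29.87/4.680 = 6.38 μM/s.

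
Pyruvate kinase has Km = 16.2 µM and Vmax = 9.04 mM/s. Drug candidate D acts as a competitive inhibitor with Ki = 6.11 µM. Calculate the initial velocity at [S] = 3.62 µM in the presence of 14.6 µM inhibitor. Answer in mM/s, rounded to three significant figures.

0.559 mM/s

α = 1 + [I]/Ki = 1 + 14.6/6.11 = 3.390.
For a competitive inhibitor, Vmax is unchanged and the apparent Km becomes α·Km: Km,app = 54.9 µM, Vmax,app = 9.04 mM/s.
v = Vmax,app·[S]/(Km,app + [S]) = 9.04 × 3.62/(54.9 + 3.62) = 0.559 mM/s.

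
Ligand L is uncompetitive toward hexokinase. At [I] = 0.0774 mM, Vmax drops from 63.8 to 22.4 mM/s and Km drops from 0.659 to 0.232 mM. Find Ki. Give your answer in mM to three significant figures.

Uncompetitive: Vmax,app = Vmax/α (and Km,app = Km/α) with α = 1 + [I]/Ki.
α = Vmax/Vmax,app = 63.8/22.4 = 2.848.
Since α = 1 + [I]/Ki, [I]/Ki = 2.848 − 1 = 1.848 and Ki = 0.0774/1.848 = 0.0419 mM.

0.0419 mM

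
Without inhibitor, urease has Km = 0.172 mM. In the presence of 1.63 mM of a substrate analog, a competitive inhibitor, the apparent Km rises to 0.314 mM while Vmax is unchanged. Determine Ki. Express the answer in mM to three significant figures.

Competitive: Km,app = α·Km with α = 1 + [I]/Ki.
α = Km,app/Km = 0.314/0.172 = 1.826.
Since α = 1 + [I]/Ki, [I]/Ki = 1.826 − 1 = 0.8256 and Ki = 1.63/0.8256 = 1.97 mM.

1.97 mM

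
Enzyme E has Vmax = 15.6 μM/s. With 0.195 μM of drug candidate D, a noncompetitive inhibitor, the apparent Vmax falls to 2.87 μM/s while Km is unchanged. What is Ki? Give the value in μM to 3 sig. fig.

0.0440 μM

Noncompetitive: Vmax,app = Vmax/α with α = 1 + [I]/Ki.
α = Vmax/Vmax,app = 15.6/2.87 = 5.436.
Ki = [I]/(α − 1) = 0.195/4.436 = 0.0440 μM.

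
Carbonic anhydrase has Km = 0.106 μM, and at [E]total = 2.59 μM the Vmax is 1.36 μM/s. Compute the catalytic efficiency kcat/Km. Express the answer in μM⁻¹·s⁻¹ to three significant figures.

kcat = Vmax/[E]total = 1.36/2.59 = 0.525 s⁻¹.
kcat/Km = 0.525/0.106 = 4.95 μM⁻¹·s⁻¹.

4.95 μM⁻¹·s⁻¹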